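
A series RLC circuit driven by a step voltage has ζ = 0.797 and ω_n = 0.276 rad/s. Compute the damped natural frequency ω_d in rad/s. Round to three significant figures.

ω_d = ω_n√(1−ζ²) = 0.276·√0.365 = 0.167 rad/s.

ω_d ≈ 0.167 rad/s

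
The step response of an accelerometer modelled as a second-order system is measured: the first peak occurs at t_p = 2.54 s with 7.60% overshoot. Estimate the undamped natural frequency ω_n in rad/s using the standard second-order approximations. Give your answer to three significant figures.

From the overshoot, ζ = −ln(OS)/√(π²+ln²(OS)) = 0.634.
t_p = π/ω_d ⇒ ω_d = 1.24 rad/s; then ω_n = ω_d/√(1−ζ²) = 1.60 rad/s.

ω_n ≈ 1.60 rad/s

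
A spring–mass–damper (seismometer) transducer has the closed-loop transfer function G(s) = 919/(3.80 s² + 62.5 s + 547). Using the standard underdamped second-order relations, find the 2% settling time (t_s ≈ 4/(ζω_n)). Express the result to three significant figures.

Dividing through by 3.80: denominator becomes s² + 16.45 s + 143.9.
So ω_n = √143.9 = 12.0 rad/s and ζ = 16.45/(2·12.0) = 0.685.
t_s ≈ 4/(ζω_n) = 0.486 s.

t_s ≈ 0.486 s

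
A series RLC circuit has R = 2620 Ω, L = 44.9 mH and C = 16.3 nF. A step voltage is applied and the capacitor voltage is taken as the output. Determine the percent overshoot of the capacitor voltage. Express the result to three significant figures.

For a series RLC circuit (capacitor voltage as output), ω_n = 1/√(LC) = 1/√(44.9 mH · 16.3 nF) = 37000 rad/s.
ζ = (R/2)·√(C/L) = (2620/2)·√(16.3 nF/44.9 mH) = 0.789.
Overshoot: exp(−π·0.789/√(1−0.789²)) = 0.0176, i.e. 1.76%.

%OS ≈ 1.76%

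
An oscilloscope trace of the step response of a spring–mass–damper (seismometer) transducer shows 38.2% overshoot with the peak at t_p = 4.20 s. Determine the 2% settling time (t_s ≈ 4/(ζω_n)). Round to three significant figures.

ζ from %OS: ζ = |ln 0.382|/√(π²+ln²0.382) = 0.293.
From t_p = π/ω_d, ω_d = π/4.20 = 0.748 rad/s, so ω_n = ω_d/√(1−ζ²) = 0.782 rad/s.
t_s ≈ 4/(ζω_n) = 4/(0.293·0.782) = 17.5 s.

t_s ≈ 17.5 s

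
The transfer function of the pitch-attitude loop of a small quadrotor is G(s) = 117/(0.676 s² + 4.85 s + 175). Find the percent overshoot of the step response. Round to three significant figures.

Dividing through by 0.676: denominator becomes s² + 7.175 s + 258.9.
So ω_n = √258.9 = 16.1 rad/s and ζ = 7.175/(2·16.1) = 0.223.
Overshoot: exp(−π·0.223/√(1−0.223²)) = 0.487, i.e. 48.7%.

%OS ≈ 48.7%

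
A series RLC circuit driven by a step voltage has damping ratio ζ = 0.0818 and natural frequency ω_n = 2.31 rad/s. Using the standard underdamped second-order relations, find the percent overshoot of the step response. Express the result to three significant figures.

%OS ≈ 77.3%

For an underdamped second-order system, %OS = 100·exp(−πζ/√(1−ζ²)).
πζ/√(1−ζ²) = π·0.0818/√(1−0.00669) = 0.2578, so %OS = 100·e^(−0.2578) = 77.3%.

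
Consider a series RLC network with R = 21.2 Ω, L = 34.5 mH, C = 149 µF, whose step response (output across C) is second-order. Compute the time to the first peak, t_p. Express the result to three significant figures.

t_p ≈ 0.00993 s

For a series RLC circuit (capacitor voltage as output), ω_n = 1/√(LC) = 1/√(34.5 mH · 149 µF) = 441 rad/s.
ζ = (R/2)·√(C/L) = (21.2/2)·√(149 µF/34.5 mH) = 0.697.
The damped frequency ω_d = ω_n√(1−ζ²) = 316 rad/s. t_p = π/ω_d = 0.00993 s.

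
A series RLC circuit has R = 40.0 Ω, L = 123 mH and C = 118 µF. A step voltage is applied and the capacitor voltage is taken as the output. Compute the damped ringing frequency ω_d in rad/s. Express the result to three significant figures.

ω_d ≈ 206 rad/s

For a series RLC circuit (capacitor voltage as output), ω_n = 1/√(LC) = 1/√(123 mH · 118 µF) = 262 rad/s.
ζ = (R/2)·√(C/L) = (40.0/2)·√(118 µF/123 mH) = 0.619.
ω_d = 262·√(1 − 0.619²) = 206 rad/s.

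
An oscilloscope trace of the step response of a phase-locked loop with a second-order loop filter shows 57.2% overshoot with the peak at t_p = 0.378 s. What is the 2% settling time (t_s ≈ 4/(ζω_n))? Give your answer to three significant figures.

From the overshoot, ζ = −ln(OS)/√(π²+ln²(OS)) = 0.175.
From t_p = π/ω_d, ω_d = π/0.378 = 8.31 rad/s, so ω_n = ω_d/√(1−ζ²) = 8.44 rad/s.
t_s ≈ 4/(ζω_n) = 4/(0.175·8.44) = 2.71 s.

t_s ≈ 2.71 s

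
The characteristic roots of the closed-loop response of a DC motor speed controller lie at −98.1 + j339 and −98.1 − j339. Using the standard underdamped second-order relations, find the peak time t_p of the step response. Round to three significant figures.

t_p = π/ω_d with ω_d = 339 (the imaginary part), so t_p = 0.00927 s.

t_p ≈ 0.00927 s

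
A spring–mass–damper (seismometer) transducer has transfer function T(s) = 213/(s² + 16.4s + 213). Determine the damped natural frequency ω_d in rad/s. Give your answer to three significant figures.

ω_n = √213 = 14.6 rad/s; ζ = 16.4/(2·14.6) = 0.562.
ω_d = ω_n√(1−ζ²) = 12.1 rad/s.

ω_d ≈ 12.1 rad/s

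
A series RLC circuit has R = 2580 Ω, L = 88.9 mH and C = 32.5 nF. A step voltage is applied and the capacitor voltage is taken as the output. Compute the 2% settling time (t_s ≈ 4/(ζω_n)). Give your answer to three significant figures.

t_s ≈ 0.000276 s

For a series RLC circuit (capacitor voltage as output), ω_n = 1/√(LC) = 1/√(88.9 mH · 32.5 nF) = 18600 rad/s.
ζ = (R/2)·√(C/L) = (2580/2)·√(32.5 nF/88.9 mH) = 0.780.
t_s ≈ 4/(ζω_n) = 0.000276 s.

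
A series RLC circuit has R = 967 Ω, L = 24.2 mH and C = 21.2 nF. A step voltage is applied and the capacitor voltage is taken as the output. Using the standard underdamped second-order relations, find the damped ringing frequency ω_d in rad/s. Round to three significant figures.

For a series RLC circuit (capacitor voltage as output), ω_n = 1/√(LC) = 1/√(24.2 mH · 21.2 nF) = 44100 rad/s.
ζ = (R/2)·√(C/L) = (967/2)·√(21.2 nF/24.2 mH) = 0.453.
ω_d = ω_n√(1−ζ²) = 39400 rad/s.

ω_d ≈ 39400 rad/s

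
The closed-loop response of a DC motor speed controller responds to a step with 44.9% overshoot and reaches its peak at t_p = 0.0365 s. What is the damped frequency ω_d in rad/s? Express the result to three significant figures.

t_p = π/ω_d, so ω_d = π/0.0365 = 86.1 rad/s.

ω_d ≈ 86.1 rad/s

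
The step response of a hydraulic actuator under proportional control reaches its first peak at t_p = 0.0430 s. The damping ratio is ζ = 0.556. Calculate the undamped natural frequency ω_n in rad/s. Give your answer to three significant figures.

Peak time t_p = π/ω_d, so ω_d = π/t_p = π/0.0430 = 73.1 rad/s.
ω_n = ω_d/√(1−ζ²) = 73.1/√0.691 = 87.9 rad/s.

ω_n ≈ 87.9 rad/s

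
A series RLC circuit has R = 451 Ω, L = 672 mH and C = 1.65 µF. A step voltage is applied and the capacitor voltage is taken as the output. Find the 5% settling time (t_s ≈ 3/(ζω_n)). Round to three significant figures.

t_s ≈ 0.00894 s

For a series RLC circuit (capacitor voltage as output), ω_n = 1/√(LC) = 1/√(672 mH · 1.65 µF) = 950 rad/s.
ζ = (R/2)·√(C/L) = (451/2)·√(1.65 µF/672 mH) = 0.353.
t_s ≈ 3/(ζω_n) = 0.00894 s.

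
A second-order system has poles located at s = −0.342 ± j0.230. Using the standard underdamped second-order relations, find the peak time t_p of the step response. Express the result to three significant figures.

t_p ≈ 13.7 s

t_p = π/ω_d with ω_d = 0.230 (the imaginary part), so t_p = 13.7 s.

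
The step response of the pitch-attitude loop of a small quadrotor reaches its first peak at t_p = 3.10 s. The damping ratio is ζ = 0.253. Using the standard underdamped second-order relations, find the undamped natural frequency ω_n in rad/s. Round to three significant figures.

Peak time t_p = π/ω_d, so ω_d = π/t_p = π/3.10 = 1.01 rad/s.
ω_n = ω_d/√(1−ζ²) = 1.01/√0.936 = 1.05 rad/s.

ω_n ≈ 1.05 rad/s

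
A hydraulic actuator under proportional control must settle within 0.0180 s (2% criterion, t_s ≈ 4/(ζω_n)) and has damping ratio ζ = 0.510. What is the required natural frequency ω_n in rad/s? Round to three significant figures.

Rearranging t_s ≈ 4/(ζω_n) gives ω_n = 4/(ζ·t_s) = 4/(0.510 × 0.0180) = 436 rad/s.

ω_n ≈ 436 rad/s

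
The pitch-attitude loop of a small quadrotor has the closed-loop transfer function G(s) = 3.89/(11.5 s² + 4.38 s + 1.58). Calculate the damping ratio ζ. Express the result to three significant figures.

ζ ≈ 0.514

Dividing through by 11.5: denominator becomes s² + 0.3809 s + 0.1374.
So ω_n = √0.1374 = 0.371 rad/s and ζ = 0.3809/(2·0.371) = 0.514.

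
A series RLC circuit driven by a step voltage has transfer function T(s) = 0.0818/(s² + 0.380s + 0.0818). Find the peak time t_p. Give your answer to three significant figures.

ω_n = √0.0818 = 0.286 rad/s; ζ = 0.380/(2·0.286) = 0.664.
ω_d = 0.286·√(1 − 0.664²) = 0.214 rad/s. Then t_p = π/ω_d = 14.7 s.

t_p ≈ 14.7 s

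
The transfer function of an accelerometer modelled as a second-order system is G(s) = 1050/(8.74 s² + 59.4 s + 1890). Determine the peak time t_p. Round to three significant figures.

t_p ≈ 0.220 s

Dividing through by 8.74: denominator becomes s² + 6.796 s + 216.2.
So ω_n = √216.2 = 14.7 rad/s and ζ = 6.796/(2·14.7) = 0.231.
ω_d = ω_n√(1−ζ²) = 14.3 rad/s. t_p = π/ω_d = 0.220 s.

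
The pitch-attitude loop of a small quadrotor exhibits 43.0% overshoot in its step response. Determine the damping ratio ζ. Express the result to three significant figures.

ζ = −ln(OS)/√(π² + (ln OS)²). With OS = 0.430, ln OS = −0.8440 and ζ = 0.8440/3.253 = 0.259.

ζ ≈ 0.259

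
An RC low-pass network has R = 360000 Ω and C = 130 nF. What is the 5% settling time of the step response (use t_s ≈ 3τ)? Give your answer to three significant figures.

τ = RC = 360000 × 130 nF = 0.0468 s.
t_s ≈ 3τ = 0.140 s.

t_s ≈ 0.140 s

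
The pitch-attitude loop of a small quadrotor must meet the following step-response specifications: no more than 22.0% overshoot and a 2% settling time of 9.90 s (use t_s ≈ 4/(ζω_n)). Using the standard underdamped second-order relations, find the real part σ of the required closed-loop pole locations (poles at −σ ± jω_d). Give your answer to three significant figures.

σ ≈ 0.404

The settling-time spec alone fixes σ = ζω_n = 4/t_s = 4/9.90 = 0.404.
(Overshoot then fixes ζ = 0.434 and hence ω_d = σ·√(1−ζ²)/ζ = 0.838 rad/s.)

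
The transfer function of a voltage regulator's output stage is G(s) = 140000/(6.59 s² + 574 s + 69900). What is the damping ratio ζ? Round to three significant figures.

ζ ≈ 0.423

Dividing through by 6.59: denominator becomes s² + 87.10 s + 10610.
So ω_n = √10610 = 103 rad/s and ζ = 87.10/(2·103) = 0.423.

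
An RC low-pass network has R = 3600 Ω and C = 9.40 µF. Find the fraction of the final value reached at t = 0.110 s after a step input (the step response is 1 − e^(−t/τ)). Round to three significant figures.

y/y_∞ ≈ 0.961

τ = RC = 3600 × 9.40 µF = 0.0338 s.
y(t)/y_∞ = 1 − e^(−t/τ) = 1 − e^(−0.110/0.0338) = 1 − e^(−3.25) = 0.961.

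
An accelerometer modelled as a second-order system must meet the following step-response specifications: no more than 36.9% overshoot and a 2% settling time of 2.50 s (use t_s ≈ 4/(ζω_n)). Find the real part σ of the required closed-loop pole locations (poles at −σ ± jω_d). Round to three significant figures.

σ ≈ 1.60

The settling-time spec alone fixes σ = ζω_n = 4/t_s = 4/2.50 = 1.60.
(Overshoot then fixes ζ = 0.302 and hence ω_d = σ·√(1−ζ²)/ζ = 5.04 rad/s.)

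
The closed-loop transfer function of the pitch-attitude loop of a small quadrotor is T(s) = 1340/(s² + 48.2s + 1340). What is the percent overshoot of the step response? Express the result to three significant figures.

%OS ≈ 6.41%

Matching coefficients with s² + 2ζω_n s + ω_n² gives ω_n² = 1340 ⇒ ω_n = 36.6 rad/s, and ζ = 48.2/(2ω_n) = 0.658.
Overshoot: exp(−π·0.658/√(1−0.658²)) = 0.0641, i.e. 6.41%.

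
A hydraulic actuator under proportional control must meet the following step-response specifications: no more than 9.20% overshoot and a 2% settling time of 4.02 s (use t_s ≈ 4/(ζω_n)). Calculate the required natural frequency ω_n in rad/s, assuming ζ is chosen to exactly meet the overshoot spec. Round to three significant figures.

ω_n ≈ 1.65 rad/s

Inverting the overshoot relation: ζ = |ln 0.0920|/√(π² + ln²0.0920) = 0.605.
From t_s ≈ 4/(ζω_n): ω_n = 4/(ζ·t_s) = 4/(0.605·4.02) = 1.65 rad/s.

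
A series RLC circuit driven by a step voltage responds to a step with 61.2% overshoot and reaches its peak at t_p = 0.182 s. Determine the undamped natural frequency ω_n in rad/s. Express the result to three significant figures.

ω_n ≈ 17.5 rad/s

From the overshoot, ζ = −ln(OS)/√(π²+ln²(OS)) = 0.154.
t_p = π/ω_d ⇒ ω_d = 17.3 rad/s; then ω_n = ω_d/√(1−ζ²) = 17.5 rad/s.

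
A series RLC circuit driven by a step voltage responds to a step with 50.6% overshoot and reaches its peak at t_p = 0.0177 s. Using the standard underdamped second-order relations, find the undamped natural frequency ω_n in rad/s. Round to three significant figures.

ζ from %OS: ζ = |ln 0.506|/√(π²+ln²0.506) = 0.212.
From t_p = π/ω_d, ω_d = π/0.0177 = 177 rad/s, so ω_n = ω_d/√(1−ζ²) = 182 rad/s.

ω_n ≈ 182 rad/s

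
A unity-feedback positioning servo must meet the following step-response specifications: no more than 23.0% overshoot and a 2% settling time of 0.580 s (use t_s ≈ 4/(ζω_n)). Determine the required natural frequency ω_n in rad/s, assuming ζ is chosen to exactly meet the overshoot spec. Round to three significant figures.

ω_n ≈ 16.3 rad/s

Inverting the overshoot relation: ζ = |ln 0.230|/√(π² + ln²0.230) = 0.424.
Then ω_n = 4/(ζ t_s) = 4/(0.424 × 0.580) = 16.3 rad/s.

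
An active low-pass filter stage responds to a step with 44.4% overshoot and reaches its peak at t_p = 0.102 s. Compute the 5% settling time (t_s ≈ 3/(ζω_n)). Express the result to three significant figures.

From the overshoot, ζ = −ln(OS)/√(π²+ln²(OS)) = 0.250.
From t_p = π/ω_d, ω_d = π/0.102 = 30.8 rad/s, so ω_n = ω_d/√(1−ζ²) = 31.8 rad/s.
t_s ≈ 3/(ζω_n) = 3/(0.250·31.8) = 0.377 s.

t_s ≈ 0.377 s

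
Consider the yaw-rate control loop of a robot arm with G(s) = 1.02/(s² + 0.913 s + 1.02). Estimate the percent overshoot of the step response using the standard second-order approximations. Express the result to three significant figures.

ω_n = √1.02 = 1.01 rad/s; ζ = 0.913/(2·1.01) = 0.452.
%OS = 100 e^{−πζ/√(1−ζ²)} with ζ = 0.452 gives 20.4%.

%OS ≈ 20.4%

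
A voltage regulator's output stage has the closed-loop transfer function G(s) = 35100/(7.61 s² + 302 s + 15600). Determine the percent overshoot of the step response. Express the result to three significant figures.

%OS ≈ 21.6%

Dividing through by 7.61: denominator becomes s² + 39.68 s + 2050.
So ω_n = √2050 = 45.3 rad/s and ζ = 39.68/(2·45.3) = 0.438.
%OS = 100·exp(−πζ/√(1−ζ²)) = 21.6%.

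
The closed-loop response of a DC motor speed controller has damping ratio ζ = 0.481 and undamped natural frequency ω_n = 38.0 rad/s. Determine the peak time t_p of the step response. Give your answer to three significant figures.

The damped frequency is ω_d = ω_n√(1−ζ²) = 38.0·√(1−0.231) = 33.3 rad/s.
Peak time t_p = π/ω_d = π/33.3 = 0.0943 s.

t_p ≈ 0.0943 s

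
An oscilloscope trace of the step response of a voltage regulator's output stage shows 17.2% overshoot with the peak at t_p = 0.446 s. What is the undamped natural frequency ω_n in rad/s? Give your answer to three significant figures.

ζ from %OS: ζ = |ln 0.172|/√(π²+ln²0.172) = 0.489.
From t_p = π/ω_d, ω_d = π/0.446 = 7.04 rad/s, so ω_n = ω_d/√(1−ζ²) = 8.07 rad/s.

ω_n ≈ 8.07 rad/s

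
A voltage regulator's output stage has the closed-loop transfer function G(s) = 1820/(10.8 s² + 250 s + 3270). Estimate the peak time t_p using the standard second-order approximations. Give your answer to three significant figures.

t_p ≈ 0.242 s

Dividing through by 10.8: denominator becomes s² + 23.15 s + 302.8.
So ω_n = √302.8 = 17.4 rad/s and ζ = 23.15/(2·17.4) = 0.665.
ω_d = 17.4·√(1 − 0.665²) = 13.0 rad/s. t_p = π/ω_d = 0.242 s.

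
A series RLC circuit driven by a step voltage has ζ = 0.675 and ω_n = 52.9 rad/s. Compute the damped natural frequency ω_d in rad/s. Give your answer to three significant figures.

ω_d = ω_n√(1−ζ²) = 52.9·√0.544 = 39.0 rad/s.

ω_d ≈ 39.0 rad/s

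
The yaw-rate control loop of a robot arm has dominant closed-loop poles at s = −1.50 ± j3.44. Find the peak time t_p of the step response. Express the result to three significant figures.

t_p = π/ω_d with ω_d = 3.44 (the imaginary part), so t_p = 0.913 s.

t_p ≈ 0.913 s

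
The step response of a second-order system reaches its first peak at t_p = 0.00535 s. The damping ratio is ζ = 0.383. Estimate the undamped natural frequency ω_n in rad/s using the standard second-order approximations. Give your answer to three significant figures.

Peak time t_p = π/ω_d, so ω_d = π/t_p = π/0.00535 = 587 rad/s.
ω_n = ω_d/√(1−ζ²) = 587/√0.853 = 636 rad/s.

ω_n ≈ 636 rad/s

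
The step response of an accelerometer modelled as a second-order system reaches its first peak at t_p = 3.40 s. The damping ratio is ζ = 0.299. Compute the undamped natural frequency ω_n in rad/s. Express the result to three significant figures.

ω_n ≈ 0.968 rad/s

Peak time t_p = π/ω_d, so ω_d = π/t_p = π/3.40 = 0.924 rad/s.
ω_n = ω_d/√(1−ζ²) = 0.924/√0.911 = 0.968 rad/s.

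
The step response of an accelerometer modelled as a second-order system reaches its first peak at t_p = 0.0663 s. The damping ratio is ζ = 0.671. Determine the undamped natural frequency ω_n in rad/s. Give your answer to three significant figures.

Peak time t_p = π/ω_d, so ω_d = π/t_p = π/0.0663 = 47.4 rad/s.
ω_n = ω_d/√(1−ζ²) = 47.4/√0.550 = 63.9 rad/s.

ω_n ≈ 63.9 rad/s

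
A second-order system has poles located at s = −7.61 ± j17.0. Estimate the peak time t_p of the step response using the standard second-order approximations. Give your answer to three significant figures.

t_p ≈ 0.185 s

t_p = π/ω_d with ω_d = 17.0 (the imaginary part), so t_p = 0.185 s.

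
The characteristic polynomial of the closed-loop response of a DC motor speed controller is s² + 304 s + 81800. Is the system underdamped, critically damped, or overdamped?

underdamped

a² − 4b = 304² − 4·81800 < 0 (complex roots); the system is underdamped.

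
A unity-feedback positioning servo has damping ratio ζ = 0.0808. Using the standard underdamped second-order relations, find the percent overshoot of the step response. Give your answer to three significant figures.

For an underdamped second-order system, %OS = 100·exp(−πζ/√(1−ζ²)).
πζ/√(1−ζ²) = π·0.0808/√(1−0.00653) = 0.2547, so %OS = 100·e^(−0.2547) = 77.5%.

%OS ≈ 77.5%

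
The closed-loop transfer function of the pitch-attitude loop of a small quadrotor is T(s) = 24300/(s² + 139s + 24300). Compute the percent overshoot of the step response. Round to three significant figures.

Matching coefficients with s² + 2ζω_n s + ω_n² gives ω_n² = 24300 ⇒ ω_n = 156 rad/s, and ζ = 139/(2ω_n) = 0.446.
%OS = 100·exp(−πζ/√(1−ζ²)) = 20.9%.

%OS ≈ 20.9%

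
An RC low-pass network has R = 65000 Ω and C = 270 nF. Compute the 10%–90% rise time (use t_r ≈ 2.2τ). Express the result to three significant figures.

t_r ≈ 0.0386 s

τ = RC = 65000 × 270 nF = 0.0175 s.
t_r ≈ 2.2τ = 0.0386 s.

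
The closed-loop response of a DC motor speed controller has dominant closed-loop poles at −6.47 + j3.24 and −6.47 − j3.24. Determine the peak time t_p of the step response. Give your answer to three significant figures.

t_p ≈ 0.970 s

t_p = π/ω_d with ω_d = 3.24 (the imaginary part), so t_p = 0.970 s.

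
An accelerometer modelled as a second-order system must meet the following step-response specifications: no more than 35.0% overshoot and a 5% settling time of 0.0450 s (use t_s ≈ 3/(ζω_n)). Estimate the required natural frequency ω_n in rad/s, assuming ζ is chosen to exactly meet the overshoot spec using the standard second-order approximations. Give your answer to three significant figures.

ω_n ≈ 210 rad/s

Inverting the overshoot relation: ζ = |ln 0.350|/√(π² + ln²0.350) = 0.317.
From t_s ≈ 3/(ζω_n): ω_n = 3/(ζ·t_s) = 3/(0.317·0.0450) = 210 rad/s.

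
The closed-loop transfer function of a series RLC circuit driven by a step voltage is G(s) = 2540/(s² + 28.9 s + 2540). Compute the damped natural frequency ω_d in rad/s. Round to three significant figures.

ω_n = √2540 = 50.4 rad/s; ζ = 28.9/(2·50.4) = 0.287.
ω_d = 50.4·√(1 − 0.287²) = 48.3 rad/s.

ω_d ≈ 48.3 rad/s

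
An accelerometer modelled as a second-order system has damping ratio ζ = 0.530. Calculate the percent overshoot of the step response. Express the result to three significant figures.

%OS ≈ 14.0%

For an underdamped second-order system, %OS = 100·exp(−πζ/√(1−ζ²)).
πζ/√(1−ζ²) = π·0.530/√(1−0.281) = 1.964, so %OS = 100·e^(−1.964) = 14.0%.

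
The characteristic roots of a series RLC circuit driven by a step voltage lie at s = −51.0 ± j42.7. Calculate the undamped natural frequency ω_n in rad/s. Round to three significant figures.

The poles are at −σ ± jω_d with σ = 51.0 and ω_d = 42.7, so ω_n = √(σ²+ω_d²) = 66.5 rad/s and ζ = σ/ω_n = 0.767.

ω_n ≈ 66.5 rad/s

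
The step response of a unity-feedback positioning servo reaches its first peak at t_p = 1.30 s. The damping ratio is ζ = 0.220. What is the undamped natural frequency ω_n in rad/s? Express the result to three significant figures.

ω_n ≈ 2.48 rad/s

Peak time t_p = π/ω_d, so ω_d = π/t_p = π/1.30 = 2.42 rad/s.
ω_n = ω_d/√(1−ζ²) = 2.42/√0.952 = 2.48 rad/s.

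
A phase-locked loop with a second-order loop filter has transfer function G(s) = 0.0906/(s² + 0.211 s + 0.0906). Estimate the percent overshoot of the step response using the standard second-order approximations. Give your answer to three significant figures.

%OS ≈ 30.9%

ω_n = √0.0906 = 0.301 rad/s; ζ = 0.211/(2·0.301) = 0.351.
%OS = 100·exp(−πζ/√(1−ζ²)) = 30.9%.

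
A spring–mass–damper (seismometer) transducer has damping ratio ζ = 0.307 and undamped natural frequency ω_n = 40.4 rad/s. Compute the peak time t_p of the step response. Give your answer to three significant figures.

The damped frequency is ω_d = ω_n√(1−ζ²) = 40.4·√(1−0.0942) = 38.4 rad/s.
Peak time t_p = π/ω_d = π/38.4 = 0.0817 s.

t_p ≈ 0.0817 s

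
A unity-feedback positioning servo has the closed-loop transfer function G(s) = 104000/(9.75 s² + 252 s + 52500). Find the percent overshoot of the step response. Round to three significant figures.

%OS ≈ 57.0%

Dividing through by 9.75: denominator becomes s² + 25.85 s + 5385.
So ω_n = √5385 = 73.4 rad/s and ζ = 25.85/(2·73.4) = 0.176.
Overshoot: exp(−π·0.176/√(1−0.176²)) = 0.570, i.e. 57.0%.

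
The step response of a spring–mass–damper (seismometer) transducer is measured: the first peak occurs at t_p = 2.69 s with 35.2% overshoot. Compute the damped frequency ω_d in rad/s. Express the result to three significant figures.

ω_d ≈ 1.17 rad/s

t_p = π/ω_d, so ω_d = π/2.69 = 1.17 rad/s.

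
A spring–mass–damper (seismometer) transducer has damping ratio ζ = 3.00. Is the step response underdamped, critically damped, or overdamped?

Since ζ = 3.00 > 1, the system is overdamped.

overdamped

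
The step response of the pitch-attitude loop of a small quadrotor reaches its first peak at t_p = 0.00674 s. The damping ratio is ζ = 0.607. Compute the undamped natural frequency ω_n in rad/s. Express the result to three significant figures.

ω_n ≈ 587 rad/s

Peak time t_p = π/ω_d, so ω_d = π/t_p = π/0.00674 = 466 rad/s.
ω_n = ω_d/√(1−ζ²) = 466/√0.632 = 587 rad/s.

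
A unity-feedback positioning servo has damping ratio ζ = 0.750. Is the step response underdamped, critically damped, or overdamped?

Since ζ = 0.750 < 1, the system is underdamped.

underdamped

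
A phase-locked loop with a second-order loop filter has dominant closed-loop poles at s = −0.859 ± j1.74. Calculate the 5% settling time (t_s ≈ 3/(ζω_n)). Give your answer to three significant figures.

t_s ≈ 3.49 s

For poles at −σ ± jω_d, ζω_n = σ = 0.859, so t_s ≈ 3/σ = 3.49 s.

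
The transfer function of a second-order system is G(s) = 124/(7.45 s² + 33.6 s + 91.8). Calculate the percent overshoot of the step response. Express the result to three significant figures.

%OS ≈ 7.18%

Dividing through by 7.45: denominator becomes s² + 4.510 s + 12.32.
So ω_n = √12.32 = 3.51 rad/s and ζ = 4.510/(2·3.51) = 0.642.
%OS = 100 e^{−πζ/√(1−ζ²)} with ζ = 0.642 gives 7.18%.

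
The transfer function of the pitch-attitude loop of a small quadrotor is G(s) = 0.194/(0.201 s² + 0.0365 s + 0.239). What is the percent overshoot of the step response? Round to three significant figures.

%OS ≈ 76.9%

Dividing through by 0.201: denominator becomes s² + 0.1816 s + 1.189.
So ω_n = √1.189 = 1.09 rad/s and ζ = 0.1816/(2·1.09) = 0.0833.
%OS = 100·exp(−πζ/√(1−ζ²)) = 76.9%.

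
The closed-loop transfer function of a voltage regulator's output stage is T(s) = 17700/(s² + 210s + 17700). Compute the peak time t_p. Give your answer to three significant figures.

ω_n = √17700 = 133 rad/s; ζ = 210/(2·133) = 0.789.
ω_d = 133·√(1 − 0.789²) = 81.7 rad/s. Then t_p = π/ω_d = 0.0385 s.

t_p ≈ 0.0385 s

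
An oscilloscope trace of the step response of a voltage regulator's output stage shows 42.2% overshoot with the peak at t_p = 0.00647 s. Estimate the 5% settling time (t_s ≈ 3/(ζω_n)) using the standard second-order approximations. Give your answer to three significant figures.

ζ from %OS: ζ = |ln 0.422|/√(π²+ln²0.422) = 0.265.
From t_p = π/ω_d, ω_d = π/0.00647 = 486 rad/s, so ω_n = ω_d/√(1−ζ²) = 504 rad/s.
t_s ≈ 3/(ζω_n) = 3/(0.265·504) = 0.0225 s.

t_s ≈ 0.0225 s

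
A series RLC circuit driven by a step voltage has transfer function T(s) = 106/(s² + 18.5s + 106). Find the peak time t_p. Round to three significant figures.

t_p ≈ 0.695 s

ω_n = √106 = 10.3 rad/s; ζ = 18.5/(2·10.3) = 0.898.
The damped frequency ω_d = ω_n√(1−ζ²) = 4.52 rad/s. Then t_p = π/ω_d = 0.695 s.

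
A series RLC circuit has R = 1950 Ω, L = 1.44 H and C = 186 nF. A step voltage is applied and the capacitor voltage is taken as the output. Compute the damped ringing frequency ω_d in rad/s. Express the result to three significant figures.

For a series RLC circuit (capacitor voltage as output), ω_n = 1/√(LC) = 1/√(1.44 H · 186 nF) = 1930 rad/s.
ζ = (R/2)·√(C/L) = (1950/2)·√(186 nF/1.44 H) = 0.350.
ω_d = ω_n√(1−ζ²) = 1810 rad/s.

ω_d ≈ 1810 rad/s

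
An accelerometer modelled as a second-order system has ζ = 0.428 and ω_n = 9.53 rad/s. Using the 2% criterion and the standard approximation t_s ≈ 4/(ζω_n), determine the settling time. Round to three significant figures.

t_s ≈ 4/(ζω_n) = 4/(0.428 × 9.53) = 0.981 s.

t_s ≈ 0.981 s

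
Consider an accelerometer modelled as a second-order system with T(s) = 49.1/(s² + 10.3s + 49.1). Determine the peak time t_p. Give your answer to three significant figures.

Matching coefficients with s² + 2ζω_n s + ω_n² gives ω_n² = 49.1 ⇒ ω_n = 7.01 rad/s, and ζ = 10.3/(2ω_n) = 0.735.
The damped frequency ω_d = ω_n√(1−ζ²) = 4.75 rad/s. Then t_p = π/ω_d = 0.661 s.

t_p ≈ 0.661 s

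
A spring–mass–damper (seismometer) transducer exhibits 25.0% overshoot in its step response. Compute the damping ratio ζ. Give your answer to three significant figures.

Inverting the overshoot relation: ζ = |ln 0.250|/√(π² + ln²0.250) = 0.404.

ζ ≈ 0.404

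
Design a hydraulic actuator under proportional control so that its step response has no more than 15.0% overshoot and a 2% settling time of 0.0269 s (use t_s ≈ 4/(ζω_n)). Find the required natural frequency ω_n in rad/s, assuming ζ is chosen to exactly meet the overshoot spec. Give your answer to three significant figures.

ω_n ≈ 288 rad/s

From %OS = 100·exp(−πζ/√(1−ζ²)), invert to get ζ = −ln(OS)/√(π² + ln²(OS)) with OS = 0.150.
−ln 0.150 = 1.897, so ζ = 1.897/√(π² + 3.599) = 0.517.
Then ω_n = 4/(ζ t_s) = 4/(0.517 × 0.0269) = 288 rad/s.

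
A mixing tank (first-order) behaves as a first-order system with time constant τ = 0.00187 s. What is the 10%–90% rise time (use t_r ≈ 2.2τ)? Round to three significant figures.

t_r ≈ 2.2τ = 0.00411 s.

t_r ≈ 0.00411 s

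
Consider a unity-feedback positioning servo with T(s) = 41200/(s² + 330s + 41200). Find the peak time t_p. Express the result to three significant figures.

Comparing the denominator to s² + 2ζω_n s + ω_n²: ω_n = √41200 = 203 rad/s, and 2ζω_n = 330 so ζ = 330/(2·203) = 0.813.
ω_d = ω_n√(1−ζ²) = 118 rad/s. Then t_p = π/ω_d = 0.0266 s.

t_p ≈ 0.0266 s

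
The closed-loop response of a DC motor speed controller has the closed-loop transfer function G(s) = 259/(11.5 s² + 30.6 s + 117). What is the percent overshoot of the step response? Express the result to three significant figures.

%OS ≈ 23.7%

Dividing through by 11.5: denominator becomes s² + 2.661 s + 10.17.
So ω_n = √10.17 = 3.19 rad/s and ζ = 2.661/(2·3.19) = 0.417.
%OS = 100·exp(−πζ/√(1−ζ²)) = 23.7%.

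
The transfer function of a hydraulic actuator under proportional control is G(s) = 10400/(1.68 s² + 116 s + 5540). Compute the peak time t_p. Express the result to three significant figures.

t_p ≈ 0.0685 s

Dividing through by 1.68: denominator becomes s² + 69.05 s + 3298.
So ω_n = √3298 = 57.4 rad/s and ζ = 69.05/(2·57.4) = 0.601.
ω_d = 57.4·√(1 − 0.601²) = 45.9 rad/s. t_p = π/ω_d = 0.0685 s.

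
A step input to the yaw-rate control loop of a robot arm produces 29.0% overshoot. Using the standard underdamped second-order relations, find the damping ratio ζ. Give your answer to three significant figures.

ζ ≈ 0.367

From %OS = 100·exp(−πζ/√(1−ζ²)), invert to get ζ = −ln(OS)/√(π² + ln²(OS)) with OS = 0.290.
−ln 0.290 = 1.238, so ζ = 1.238/√(π² + 1.532) = 0.367.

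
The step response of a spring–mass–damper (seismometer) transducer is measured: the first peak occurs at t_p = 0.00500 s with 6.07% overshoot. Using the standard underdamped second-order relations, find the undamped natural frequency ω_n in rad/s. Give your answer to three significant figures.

The overshoot fixes ζ = −ln(OS)/√(π²+ln²(OS)) = 0.666.
t_p = π/ω_d ⇒ ω_d = 628 rad/s; then ω_n = ω_d/√(1−ζ²) = 842 rad/s.

ω_n ≈ 842 rad/s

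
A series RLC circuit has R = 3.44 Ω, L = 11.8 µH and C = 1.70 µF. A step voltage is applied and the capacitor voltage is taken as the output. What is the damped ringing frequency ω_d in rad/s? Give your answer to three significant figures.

For a series RLC circuit (capacitor voltage as output), ω_n = 1/√(LC) = 1/√(11.8 µH · 1.70 µF) = 223000 rad/s.
ζ = (R/2)·√(C/L) = (3.44/2)·√(1.70 µF/11.8 µH) = 0.653.
The damped frequency ω_d = ω_n√(1−ζ²) = 169000 rad/s.

ω_d ≈ 169000 rad/s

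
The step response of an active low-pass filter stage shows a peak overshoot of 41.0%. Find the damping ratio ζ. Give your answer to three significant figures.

Inverting the overshoot relation: ζ = |ln 0.410|/√(π² + ln²0.410) = 0.273.

ζ ≈ 0.273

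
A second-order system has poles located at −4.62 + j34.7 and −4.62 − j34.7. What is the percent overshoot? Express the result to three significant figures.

%OS ≈ 65.8%

With σ = 4.62, ω_d = 34.7: ω_n = √(σ²+ω_d²) = 35.0 rad/s, ζ = σ/ω_n = 0.132.
%OS = 100 e^{−πζ/√(1−ζ²)} with ζ = 0.132 gives 65.8%.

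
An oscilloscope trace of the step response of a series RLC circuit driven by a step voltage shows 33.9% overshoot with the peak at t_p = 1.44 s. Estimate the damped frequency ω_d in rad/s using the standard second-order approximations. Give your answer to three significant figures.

t_p = π/ω_d, so ω_d = π/1.44 = 2.18 rad/s.

ω_d ≈ 2.18 rad/s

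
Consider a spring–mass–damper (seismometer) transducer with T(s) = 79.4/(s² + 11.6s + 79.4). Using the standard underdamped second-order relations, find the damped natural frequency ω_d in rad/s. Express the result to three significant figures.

ω_d ≈ 6.76 rad/s

Comparing the denominator to s² + 2ζω_n s + ω_n²: ω_n = √79.4 = 8.91 rad/s, and 2ζω_n = 11.6 so ζ = 11.6/(2·8.91) = 0.651.
The damped frequency ω_d = ω_n√(1−ζ²) = 6.76 rad/s.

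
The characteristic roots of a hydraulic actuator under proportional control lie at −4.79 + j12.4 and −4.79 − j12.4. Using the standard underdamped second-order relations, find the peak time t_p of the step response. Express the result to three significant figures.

t_p ≈ 0.253 s

t_p = π/ω_d with ω_d = 12.4 (the imaginary part), so t_p = 0.253 s.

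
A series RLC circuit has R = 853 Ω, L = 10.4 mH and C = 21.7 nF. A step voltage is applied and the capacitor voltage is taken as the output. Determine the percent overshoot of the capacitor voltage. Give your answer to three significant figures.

%OS ≈ 8.57%

For a series RLC circuit (capacitor voltage as output), ω_n = 1/√(LC) = 1/√(10.4 mH · 21.7 nF) = 66600 rad/s.
ζ = (R/2)·√(C/L) = (853/2)·√(21.7 nF/10.4 mH) = 0.616.
Overshoot: exp(−π·0.616/√(1−0.616²)) = 0.0857, i.e. 8.57%.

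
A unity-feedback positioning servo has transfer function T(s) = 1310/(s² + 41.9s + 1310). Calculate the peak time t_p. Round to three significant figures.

Comparing the denominator to s² + 2ζω_n s + ω_n²: ω_n = √1310 = 36.2 rad/s, and 2ζω_n = 41.9 so ζ = 41.9/(2·36.2) = 0.579.
ω_d = ω_n√(1−ζ²) = 29.5 rad/s. Then t_p = π/ω_d = 0.106 s.

t_p ≈ 0.106 s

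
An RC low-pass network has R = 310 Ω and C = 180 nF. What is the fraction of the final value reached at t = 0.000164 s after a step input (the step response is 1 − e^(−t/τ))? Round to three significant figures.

y/y_∞ ≈ 0.947

τ = RC = 310 × 180 nF = 0.0000558 s.
y(t)/y_∞ = 1 − e^(−t/τ) = 1 − e^(−0.000164/0.0000558) = 1 − e^(−2.94) = 0.947.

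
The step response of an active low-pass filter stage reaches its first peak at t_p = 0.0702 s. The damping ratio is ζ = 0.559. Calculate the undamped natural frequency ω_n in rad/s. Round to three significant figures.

ω_n ≈ 54.0 rad/s

Peak time t_p = π/ω_d, so ω_d = π/t_p = π/0.0702 = 44.8 rad/s.
ω_n = ω_d/√(1−ζ²) = 44.8/√0.688 = 54.0 rad/s.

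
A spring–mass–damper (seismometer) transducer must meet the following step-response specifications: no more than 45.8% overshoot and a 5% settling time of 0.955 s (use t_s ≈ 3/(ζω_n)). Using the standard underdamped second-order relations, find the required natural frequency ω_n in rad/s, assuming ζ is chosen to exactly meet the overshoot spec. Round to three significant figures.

ω_n ≈ 13.0 rad/s

ζ = −ln(OS)/√(π² + (ln OS)²). With OS = 0.458, ln OS = −0.7809 and ζ = 0.7809/3.237 = 0.241.
Then ω_n = 3/(ζ t_s) = 3/(0.241 × 0.955) = 13.0 rad/s.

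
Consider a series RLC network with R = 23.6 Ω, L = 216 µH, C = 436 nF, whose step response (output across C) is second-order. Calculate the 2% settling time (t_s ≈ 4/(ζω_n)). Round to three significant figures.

For a series RLC circuit (capacitor voltage as output), ω_n = 1/√(LC) = 1/√(216 µH · 436 nF) = 103000 rad/s.
ζ = (R/2)·√(C/L) = (23.6/2)·√(436 nF/216 µH) = 0.530.
t_s ≈ 4/(ζω_n) = 0.0000732 s.

t_s ≈ 0.0000732 s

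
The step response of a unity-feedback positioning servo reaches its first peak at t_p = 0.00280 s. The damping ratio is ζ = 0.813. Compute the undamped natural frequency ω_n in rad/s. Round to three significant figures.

Peak time t_p = π/ω_d, so ω_d = π/t_p = π/0.00280 = 1120 rad/s.
ω_n = ω_d/√(1−ζ²) = 1120/√0.339 = 1930 rad/s.

ω_n ≈ 1930 rad/s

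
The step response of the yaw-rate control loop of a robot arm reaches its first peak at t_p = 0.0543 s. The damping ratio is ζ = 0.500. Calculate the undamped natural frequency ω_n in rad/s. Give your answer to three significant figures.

Peak time t_p = π/ω_d, so ω_d = π/t_p = π/0.0543 = 57.9 rad/s.
ω_n = ω_d/√(1−ζ²) = 57.9/√0.750 = 66.8 rad/s.

ω_n ≈ 66.8 rad/s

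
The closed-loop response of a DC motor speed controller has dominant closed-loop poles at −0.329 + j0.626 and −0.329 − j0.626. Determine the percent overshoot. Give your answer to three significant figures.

|pole| = ω_n = √(0.329² + 0.626²) = 0.707 rad/s; ζ = cos θ = σ/ω_n = 0.465.
%OS = 100 e^{−πζ/√(1−ζ²)} with ζ = 0.465 gives 19.2%.

%OS ≈ 19.2%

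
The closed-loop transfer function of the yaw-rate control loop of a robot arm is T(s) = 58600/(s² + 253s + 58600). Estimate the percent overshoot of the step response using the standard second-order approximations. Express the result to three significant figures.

Matching coefficients with s² + 2ζω_n s + ω_n² gives ω_n² = 58600 ⇒ ω_n = 242 rad/s, and ζ = 253/(2ω_n) = 0.523.
Overshoot: exp(−π·0.523/√(1−0.523²)) = 0.146, i.e. 14.6%.

%OS ≈ 14.6%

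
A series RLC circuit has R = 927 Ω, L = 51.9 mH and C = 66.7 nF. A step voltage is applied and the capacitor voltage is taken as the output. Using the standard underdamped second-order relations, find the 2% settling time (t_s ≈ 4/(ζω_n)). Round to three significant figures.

For a series RLC circuit (capacitor voltage as output), ω_n = 1/√(LC) = 1/√(51.9 mH · 66.7 nF) = 17000 rad/s.
ζ = (R/2)·√(C/L) = (927/2)·√(66.7 nF/51.9 mH) = 0.525.
t_s ≈ 4/(ζω_n) = 0.000448 s.

t_s ≈ 0.000448 s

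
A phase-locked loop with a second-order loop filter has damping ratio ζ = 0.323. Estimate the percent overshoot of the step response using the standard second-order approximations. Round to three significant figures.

%OS ≈ 34.2%

For an underdamped second-order system, %OS = 100·exp(−πζ/√(1−ζ²)).
πζ/√(1−ζ²) = π·0.323/√(1−0.104) = 1.072, so %OS = 100·e^(−1.072) = 34.2%.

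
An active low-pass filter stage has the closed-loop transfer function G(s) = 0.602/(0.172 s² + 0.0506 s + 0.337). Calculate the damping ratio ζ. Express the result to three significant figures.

Dividing through by 0.172: denominator becomes s² + 0.2942 s + 1.959.
So ω_n = √1.959 = 1.40 rad/s and ζ = 0.2942/(2·1.40) = 0.105.

ζ ≈ 0.105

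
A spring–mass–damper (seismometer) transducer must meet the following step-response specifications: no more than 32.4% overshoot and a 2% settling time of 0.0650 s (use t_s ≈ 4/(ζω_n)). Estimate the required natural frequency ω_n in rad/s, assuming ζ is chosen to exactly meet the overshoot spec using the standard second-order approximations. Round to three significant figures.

ω_n ≈ 182 rad/s

ζ = −ln(OS)/√(π² + (ln OS)²). With OS = 0.324, ln OS = −1.127 and ζ = 1.127/3.338 = 0.338.
From t_s ≈ 4/(ζω_n): ω_n = 4/(ζ·t_s) = 4/(0.338·0.0650) = 182 rad/s.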